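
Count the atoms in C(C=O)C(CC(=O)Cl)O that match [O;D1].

3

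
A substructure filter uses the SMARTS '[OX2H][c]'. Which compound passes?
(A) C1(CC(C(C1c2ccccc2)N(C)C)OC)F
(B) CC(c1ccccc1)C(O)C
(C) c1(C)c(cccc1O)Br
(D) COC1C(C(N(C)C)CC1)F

[OX2H][c] describes a hydroxyl oxygen attached to an aromatic carbon (a phenol).
(A) has a methoxy ether (-OCH3) but the oxygen has H0, not H1.
(B) has a hydroxyl group (-OH) but the -OH is on an aliphatic carbon, not an aromatic c.
(C) contains a hydroxyl group (-OH), which satisfies every atom and bond constraint.
(D) has a methoxy ether (-OCH3) but the oxygen has H0, not H1.
So the answer is (C).

C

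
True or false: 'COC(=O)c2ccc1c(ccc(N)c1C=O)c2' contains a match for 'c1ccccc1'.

True

The pattern c1ccccc1 describes six aromatic carbons in a ring — a benzene ring.
The required atom environment is present in the molecule, so the pattern matches.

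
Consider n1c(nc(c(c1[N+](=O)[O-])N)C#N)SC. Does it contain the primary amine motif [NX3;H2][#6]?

Yes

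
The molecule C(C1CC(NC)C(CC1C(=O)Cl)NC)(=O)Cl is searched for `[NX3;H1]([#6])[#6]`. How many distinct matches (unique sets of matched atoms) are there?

[NX3;H1]([#6])[#6] is the SMARTS for a secondary amine: a trivalent nitrogen with one H, bonded to two carbons.
The molecule carries 2 separate instances of an N-methylamino group (-NHCH3) meeting every constraint; each maps to a distinct set of atoms, giving 2 matches.

2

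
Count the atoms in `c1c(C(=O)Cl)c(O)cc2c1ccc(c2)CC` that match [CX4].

2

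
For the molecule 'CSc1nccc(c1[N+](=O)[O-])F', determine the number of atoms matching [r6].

6

The query [r6] means: r6 matches atoms in a six-membered ring.
Check the 12 heavy atoms by environment: 1× n (aromatic, in 6-ring) → match; 5× c (aromatic, in 6-ring) → match; 1× S (acyclic) → no; 1× C (acyclic) → no; 1× N (charge +1, acyclic) → no; 1× O (charge -1, acyclic) → no; 1× O (acyclic) → no; 1× F (acyclic) → no.
Summing the matching environments: 1 + 5 = 6 matching atoms.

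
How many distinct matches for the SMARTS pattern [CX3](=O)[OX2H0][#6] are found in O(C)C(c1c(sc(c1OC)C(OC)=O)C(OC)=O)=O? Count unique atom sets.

3

[CX3](=O)[OX2H0][#6] is the SMARTS for an ester: a carbonyl carbon bonded to an oxygen that is itself bonded to carbon (no H on that O).
The molecule carries 3 separate instances of a methyl-ester group (-C(=O)OCH3) meeting every constraint; each maps to a distinct set of atoms, giving 3 matches.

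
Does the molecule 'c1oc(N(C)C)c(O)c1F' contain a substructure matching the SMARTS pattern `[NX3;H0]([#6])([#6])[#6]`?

Yes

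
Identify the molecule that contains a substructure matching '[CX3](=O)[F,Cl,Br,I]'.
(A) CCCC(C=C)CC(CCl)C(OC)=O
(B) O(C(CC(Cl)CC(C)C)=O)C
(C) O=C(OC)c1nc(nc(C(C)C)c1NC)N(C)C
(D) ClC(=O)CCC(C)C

[CX3](=O)[F,Cl,Br,I] describes a carbonyl carbon bonded to a halogen (an acyl halide).
(A) has a methyl-ester group (-C(=O)OCH3) but the carbonyl is bonded to -O-C, not to a halogen.
(B) has a chloro substituent but the Cl is not on a carbonyl carbon.
(C) has a methyl-ester group (-C(=O)OCH3) but the carbonyl is bonded to -O-C, not to a halogen.
(D) contains an acyl chloride (-C(=O)Cl), which satisfies every atom and bond constraint.
So the answer is (D).

D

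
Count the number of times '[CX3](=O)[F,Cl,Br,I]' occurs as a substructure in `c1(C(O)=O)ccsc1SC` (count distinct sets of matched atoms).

0

[CX3](=O)[F,Cl,Br,I] is the SMARTS for an acyl halide: a carbonyl carbon bonded to a halogen.
The molecule has a carboxylic acid group (-C(=O)OH), but the carbonyl is bonded to -OH, not to a halogen; nothing else fits, so there are 0 matches.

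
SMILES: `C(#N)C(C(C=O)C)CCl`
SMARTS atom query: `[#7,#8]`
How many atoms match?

2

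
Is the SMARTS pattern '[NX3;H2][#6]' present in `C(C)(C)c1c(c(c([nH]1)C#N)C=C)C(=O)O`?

No

The pattern [NX3;H2][#6] describes a trivalent nitrogen with two H attached to carbon — a primary amine.
The closest candidate here is a nitrile (-C#N), but the nitrogen is NX1 (triple-bonded), not NX3 with two H. No other fragment satisfies the full query, so there is no match.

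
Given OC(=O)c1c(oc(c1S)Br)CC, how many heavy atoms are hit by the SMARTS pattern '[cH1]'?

The query [cH1] means: aromatic carbon bearing exactly one hydrogen.
Check the 12 heavy atoms by environment: 1× o (aromatic, H0) → no; 4× c (aromatic, H0) → no; 1× S (H1) → no; 1× C (H0) → no; 1× O (H0) → no; 1× O (H1) → no; 1× Br (H0) → no; 1× C (H2) → no; 1× C (H3) → no.
No environment satisfies the query, so 0 matching atoms.

0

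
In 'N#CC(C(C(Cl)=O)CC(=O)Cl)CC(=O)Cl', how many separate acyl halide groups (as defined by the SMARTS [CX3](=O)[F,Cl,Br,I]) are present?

3

[CX3](=O)[F,Cl,Br,I] is the SMARTS for an acyl halide: a carbonyl carbon bonded to a halogen.
The molecule carries 3 separate instances of an acyl chloride (-C(=O)Cl) meeting every constraint; each maps to a distinct set of atoms, giving 3 matches.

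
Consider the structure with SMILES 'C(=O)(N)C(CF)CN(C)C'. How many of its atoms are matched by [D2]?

2

The query [D2] means: atom with exactly two heavy-atom neighbours.
Check the 10 heavy atoms by environment: 2× C (D2) → match; 2× C (D3) → no; 1× O (D1) → no; 1× N (D1) → no; 1× F (D1) → no; 1× N (D3) → no; 2× C (D1) → no.
That gives 2 matching atoms.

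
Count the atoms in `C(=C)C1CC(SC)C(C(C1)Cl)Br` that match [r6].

The query [r6] means: r6 matches atoms in a six-membered ring.
Check the 12 heavy atoms by environment: 6× C (in 6-ring) → match; 1× Br (acyclic) → no; 3× C (acyclic) → no; 1× S (acyclic) → no; 1× Cl (acyclic) → no.
That gives 6 matching atoms.

6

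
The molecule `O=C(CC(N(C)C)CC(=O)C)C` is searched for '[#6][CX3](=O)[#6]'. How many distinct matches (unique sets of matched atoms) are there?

[#6][CX3](=O)[#6] is the SMARTS for a ketone: a carbonyl carbon (no H) flanked by two carbons.
The molecule carries 2 separate instances of an acetyl/ketone group (-C(=O)CH3) meeting every constraint; each maps to a distinct set of atoms, giving 2 matches.

2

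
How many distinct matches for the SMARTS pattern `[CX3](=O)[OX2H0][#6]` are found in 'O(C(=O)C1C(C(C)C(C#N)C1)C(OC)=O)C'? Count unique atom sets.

2

[CX3](=O)[OX2H0][#6] is the SMARTS for an ester: a carbonyl carbon bonded to an oxygen that is itself bonded to carbon (no H on that O).
The molecule carries 2 separate instances of a methyl-ester group (-C(=O)OCH3) meeting every constraint; each maps to a distinct set of atoms, giving 2 matches.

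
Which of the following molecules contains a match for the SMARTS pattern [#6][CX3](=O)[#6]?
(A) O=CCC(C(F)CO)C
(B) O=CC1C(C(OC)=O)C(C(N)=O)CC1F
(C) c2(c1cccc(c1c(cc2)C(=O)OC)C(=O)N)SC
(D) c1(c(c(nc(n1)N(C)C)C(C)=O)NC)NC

D

[#6][CX3](=O)[#6] describes a carbonyl carbon (no H) flanked by two carbons (a ketone).
(A) has an aldehyde (-CHO) but the carbonyl carbon has H1, so it is not flanked by two carbons.
(B) has a methyl-ester group (-C(=O)OCH3) but one neighbour of the carbonyl carbon is O, not C.
(C) has a primary amide (-C(=O)NH2) but one neighbour of the carbonyl carbon is N, not C.
(D) contains an acetyl/ketone group (-C(=O)CH3), which satisfies every atom and bond constraint.
So the answer is (D).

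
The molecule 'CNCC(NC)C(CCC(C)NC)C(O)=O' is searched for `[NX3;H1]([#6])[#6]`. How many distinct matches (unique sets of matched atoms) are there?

[NX3;H1]([#6])[#6] is the SMARTS for a secondary amine: a trivalent nitrogen with one H, bonded to two carbons.
The molecule carries 3 separate instances of an N-methylamino group (-NHCH3) meeting every constraint; each maps to a distinct set of atoms, giving 3 matches.

3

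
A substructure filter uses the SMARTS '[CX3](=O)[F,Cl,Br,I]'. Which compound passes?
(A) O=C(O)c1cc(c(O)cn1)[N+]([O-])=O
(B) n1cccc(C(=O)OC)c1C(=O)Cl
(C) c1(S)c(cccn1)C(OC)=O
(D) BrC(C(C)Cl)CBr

B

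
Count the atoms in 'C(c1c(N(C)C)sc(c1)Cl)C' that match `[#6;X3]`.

The query [#6;X3] means: any carbon (aromatic or not) with three total connections.
Check the 11 heavy atoms by environment: 1× s (aromatic, X2) → no; 4× c (aromatic, X3) → match; 1× N (X3) → no; 4× C (X4) → no; 1× Cl (X1) → no.
That gives 4 matching atoms.

4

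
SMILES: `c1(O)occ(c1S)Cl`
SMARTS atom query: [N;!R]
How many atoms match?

0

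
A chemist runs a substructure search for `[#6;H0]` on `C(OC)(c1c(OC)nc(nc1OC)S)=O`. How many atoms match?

5

Check the 15 heavy atoms by environment: 2× n (aromatic, H0) → no; 4× c (aromatic, H0) → match; 4× O (H0) → no; 3× C (H3) → no; 1× S (H1) → no; 1× C (H0) → match.
Summing the matching environments: 4 + 1 = 5 matching atoms.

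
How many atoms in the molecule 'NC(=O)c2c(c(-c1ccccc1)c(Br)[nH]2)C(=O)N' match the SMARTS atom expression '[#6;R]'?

10

The query [#6;R] means: carbon that is part of a ring.
Check the 18 heavy atoms by environment: 1× n (aromatic, in 5-ring) → no; 4× c (aromatic, in 5-ring) → match; 1× Br (acyclic) → no; 2× C (acyclic) → no; 2× O (acyclic) → no; 2× N (acyclic) → no; 6× c (aromatic, in 6-ring) → match.
Summing the matching environments: 4 + 6 = 10 matching atoms.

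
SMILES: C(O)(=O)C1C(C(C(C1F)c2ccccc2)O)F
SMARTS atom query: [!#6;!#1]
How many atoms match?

5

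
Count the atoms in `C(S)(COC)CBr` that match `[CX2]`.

0

The query [CX2] means: C with X2: aliphatic carbon with exactly 2 total connections.
Check the 7 heavy atoms by environment: 4× C (X4) → no; 1× O (X2) → no; 1× Br (X1) → no; 1× S (X2) → no.
No environment satisfies the query, so 0 matching atoms.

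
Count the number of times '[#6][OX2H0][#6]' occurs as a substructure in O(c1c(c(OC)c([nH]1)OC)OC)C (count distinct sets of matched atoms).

[#6][OX2H0][#6] is the SMARTS for an ether: an aliphatic oxygen bridging two carbons with no H on the oxygen.
The molecule carries 4 separate instances of a methoxy ether (-OCH3) meeting every constraint; each maps to a distinct set of atoms, giving 4 matches.

4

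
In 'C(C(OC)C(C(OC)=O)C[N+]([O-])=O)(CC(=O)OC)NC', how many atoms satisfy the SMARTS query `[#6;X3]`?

2

The query [#6;X3] means: any carbon (aromatic or not) with three total connections.
Check the 20 heavy atoms by environment: 9× C (X4) → no; 1× N (X3) → no; 2× C (X3) → match; 3× O (X1) → no; 3× O (X2) → no; 1× N (charge +1, X3) → no; 1× O (charge -1, X1) → no.
That gives 2 matching atoms.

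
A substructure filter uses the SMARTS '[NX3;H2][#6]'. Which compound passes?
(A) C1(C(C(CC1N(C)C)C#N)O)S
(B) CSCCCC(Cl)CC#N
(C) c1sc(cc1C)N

C

[NX3;H2][#6] describes a trivalent nitrogen with two H attached to carbon (a primary amine).
(A) has a nitrile (-C#N) but the nitrogen is NX1 (triple-bonded), not NX3 with two H.
(B) has a nitrile (-C#N) but the nitrogen is NX1 (triple-bonded), not NX3 with two H.
(C) contains a primary amino group (-NH2), which satisfies every atom and bond constraint.
So the answer is (C).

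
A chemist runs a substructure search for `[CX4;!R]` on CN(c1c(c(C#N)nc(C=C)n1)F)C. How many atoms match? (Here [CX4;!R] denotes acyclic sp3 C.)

2

The query [CX4;!R] means: aliphatic carbon with four total connections, not in a ring.
Check the 14 heavy atoms by environment: 2× n (aromatic, X2, in 6-ring) → no; 4× c (aromatic, X3, in 6-ring) → no; 1× N (X3, acyclic) → no; 2× C (X4, acyclic) → match; 1× C (X2, acyclic) → no; 1× N (X1, acyclic) → no; 1× F (X1, acyclic) → no; 2× C (X3, acyclic) → no.
That gives 2 matching atoms.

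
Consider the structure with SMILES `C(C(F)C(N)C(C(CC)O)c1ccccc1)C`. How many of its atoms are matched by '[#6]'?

14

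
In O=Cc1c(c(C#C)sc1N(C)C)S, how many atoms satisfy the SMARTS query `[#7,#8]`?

The query [#7,#8] means: nitrogen or oxygen (comma = OR).
Check the 13 heavy atoms by environment: 1× s (aromatic) → no; 4× c (aromatic) → no; 5× C → no; 1× N → match; 1× O → match; 1× S → no.
Summing the matching environments: 1 + 1 = 2 matching atoms.

2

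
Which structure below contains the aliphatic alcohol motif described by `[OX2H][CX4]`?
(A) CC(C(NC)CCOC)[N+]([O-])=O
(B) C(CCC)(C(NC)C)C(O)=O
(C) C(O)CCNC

[OX2H][CX4] describes a hydroxyl oxygen bound to an sp3 (X4) carbon (an aliphatic alcohol).
(A) has a methoxy ether (-OCH3) but the oxygen has H0 (ether), not H1.
(B) has a carboxylic acid group (-C(=O)OH) but the -OH is on a CX3 carbonyl carbon, not a CX4 carbon.
(C) contains a hydroxyl group (-OH), which satisfies every atom and bond constraint.
So the answer is (C).

C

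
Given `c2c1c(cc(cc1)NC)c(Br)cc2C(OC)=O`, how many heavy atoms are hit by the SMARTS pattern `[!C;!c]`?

4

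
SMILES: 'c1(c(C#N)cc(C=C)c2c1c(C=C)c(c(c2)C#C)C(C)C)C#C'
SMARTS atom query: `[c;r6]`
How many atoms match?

10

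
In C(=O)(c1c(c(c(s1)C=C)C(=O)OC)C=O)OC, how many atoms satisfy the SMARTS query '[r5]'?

The query [r5] means: r5 matches atoms in a five-membered ring.
Check the 17 heavy atoms by environment: 1× s (aromatic, in 5-ring) → match; 4× c (aromatic, in 5-ring) → match; 7× C (acyclic) → no; 5× O (acyclic) → no.
Summing the matching environments: 1 + 4 = 5 matching atoms.

5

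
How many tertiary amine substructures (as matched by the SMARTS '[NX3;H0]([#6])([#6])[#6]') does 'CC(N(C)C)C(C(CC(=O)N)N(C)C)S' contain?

2

[NX3;H0]([#6])([#6])[#6] is the SMARTS for a tertiary amine: a trivalent nitrogen with no H, bonded to three carbons.
The molecule carries 2 separate instances of a dimethylamino group (-N(CH3)2) meeting every constraint; each maps to a distinct set of atoms, giving 2 matches.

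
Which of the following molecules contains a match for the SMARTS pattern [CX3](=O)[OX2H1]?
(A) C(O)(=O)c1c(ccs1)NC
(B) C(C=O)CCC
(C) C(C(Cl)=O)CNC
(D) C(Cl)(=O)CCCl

A

[CX3](=O)[OX2H1] describes an sp2 carbon double-bonded to O and single-bonded to an -OH oxygen (a carboxylic acid).
(A) contains a carboxylic acid group (-C(=O)OH), which satisfies every atom and bond constraint.
(B) has an aldehyde (-CHO) but there is no singly-bonded oxygen on the carbonyl carbon.
(C) has an acyl chloride (-C(=O)Cl) but the carbonyl is bonded to Cl, not to an -OH oxygen.
(D) has an acyl chloride (-C(=O)Cl) but the carbonyl is bonded to Cl, not to an -OH oxygen.
So the answer is (A).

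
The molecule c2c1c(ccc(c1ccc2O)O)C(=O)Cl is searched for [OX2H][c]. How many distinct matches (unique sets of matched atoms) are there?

2

[OX2H][c] is the SMARTS for a phenol: a hydroxyl oxygen attached to an aromatic carbon.
The molecule carries 2 separate instances of a hydroxyl group (-OH) meeting every constraint; each maps to a distinct set of atoms, giving 2 matches.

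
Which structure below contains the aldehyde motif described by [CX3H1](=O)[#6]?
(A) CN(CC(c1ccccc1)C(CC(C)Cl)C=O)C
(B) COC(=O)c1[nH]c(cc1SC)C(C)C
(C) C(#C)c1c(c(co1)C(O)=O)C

A

[CX3H1](=O)[#6] describes an sp2 carbon with one H, double-bonded to O and single-bonded to carbon (an aldehyde).
(A) contains an aldehyde (-CHO), which satisfies every atom and bond constraint.
(B) has a methyl-ester group (-C(=O)OCH3) but the carbonyl carbon has H0, not H1.
(C) has a carboxylic acid group (-C(=O)OH) but the carbonyl carbon has H0 and is bonded to O, not H1.
So the answer is (A).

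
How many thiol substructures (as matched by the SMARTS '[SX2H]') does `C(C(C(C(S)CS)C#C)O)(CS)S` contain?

4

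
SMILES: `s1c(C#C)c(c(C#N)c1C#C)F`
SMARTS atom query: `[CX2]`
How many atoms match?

5

The query [CX2] means: C with X2: aliphatic carbon with exactly 2 total connections.
Check the 12 heavy atoms by environment: 1× s (aromatic, X2) → no; 4× c (aromatic, X3) → no; 1× F (X1) → no; 5× C (X2) → match; 1× N (X1) → no.
That gives 5 matching atoms.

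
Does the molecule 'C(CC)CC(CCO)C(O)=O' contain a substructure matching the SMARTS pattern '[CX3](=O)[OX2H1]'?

The pattern [CX3](=O)[OX2H1] describes an sp2 carbon double-bonded to O and single-bonded to an -OH oxygen — a carboxylic acid.
The molecule carries a carboxylic acid group (-C(=O)OH), whose atoms satisfy every constraint of the query, so the pattern matches.

Yes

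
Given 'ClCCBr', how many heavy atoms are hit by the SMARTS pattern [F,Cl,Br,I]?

The query [F,Cl,Br,I] means: comma = OR; matches any of F, Cl, Br, I.
Check the 4 heavy atoms by environment: 2× C → no; 1× Br → match; 1× Cl → match.
Summing the matching environments: 1 + 1 = 2 matching atoms.

2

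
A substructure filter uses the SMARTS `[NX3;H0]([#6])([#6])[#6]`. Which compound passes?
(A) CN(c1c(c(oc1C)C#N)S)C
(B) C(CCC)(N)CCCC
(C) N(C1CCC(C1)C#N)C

[NX3;H0]([#6])([#6])[#6] describes a trivalent nitrogen with no H, bonded to three carbons (a tertiary amine).
(A) contains a dimethylamino group (-N(CH3)2), which satisfies every atom and bond constraint.
(B) has a primary amino group (-NH2) but the nitrogen has H2, not H0 with three carbons.
(C) has an N-methylamino group (-NHCH3) but the nitrogen still has one H (H1), not H0.
So the answer is (A).

A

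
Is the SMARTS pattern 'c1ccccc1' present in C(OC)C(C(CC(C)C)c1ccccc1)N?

Yes

The pattern c1ccccc1 describes six aromatic carbons in a ring — a benzene ring.
The molecule carries a phenyl ring, whose atoms satisfy every constraint of the query, so the pattern matches.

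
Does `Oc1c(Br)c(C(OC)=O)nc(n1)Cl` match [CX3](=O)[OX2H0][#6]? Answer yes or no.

Yes

The pattern [CX3](=O)[OX2H0][#6] describes a carbonyl carbon bonded to an oxygen that is itself bonded to carbon (no H on that O) — an ester.
The molecule carries a methyl-ester group (-C(=O)OCH3), whose atoms satisfy every constraint of the query, so the pattern matches.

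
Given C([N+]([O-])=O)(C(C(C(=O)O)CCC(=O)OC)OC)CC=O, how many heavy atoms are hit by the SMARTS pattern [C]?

11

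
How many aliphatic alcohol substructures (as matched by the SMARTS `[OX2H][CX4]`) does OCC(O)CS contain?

2

[OX2H][CX4] is the SMARTS for an aliphatic alcohol: a hydroxyl oxygen bound to an sp3 (X4) carbon.
The molecule carries 2 separate instances of a hydroxyl group (-OH) meeting every constraint; each maps to a distinct set of atoms, giving 2 matches.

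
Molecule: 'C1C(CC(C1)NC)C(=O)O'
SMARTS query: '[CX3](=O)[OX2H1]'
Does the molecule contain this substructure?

Yes

The pattern [CX3](=O)[OX2H1] describes an sp2 carbon double-bonded to O and single-bonded to an -OH oxygen — a carboxylic acid.
The molecule carries a carboxylic acid group (-C(=O)OH), whose atoms satisfy every constraint of the query, so the pattern matches.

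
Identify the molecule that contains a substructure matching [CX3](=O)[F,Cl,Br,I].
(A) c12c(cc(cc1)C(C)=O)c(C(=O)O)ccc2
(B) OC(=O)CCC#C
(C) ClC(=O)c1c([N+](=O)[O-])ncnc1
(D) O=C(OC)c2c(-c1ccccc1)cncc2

[CX3](=O)[F,Cl,Br,I] describes a carbonyl carbon bonded to a halogen (an acyl halide).
(A) has a carboxylic acid group (-C(=O)OH) but the carbonyl is bonded to -OH, not to a halogen.
(B) has a carboxylic acid group (-C(=O)OH) but the carbonyl is bonded to -OH, not to a halogen.
(C) contains an acyl chloride (-C(=O)Cl), which satisfies every atom and bond constraint.
(D) has a methyl-ester group (-C(=O)OCH3) but the carbonyl is bonded to -O-C, not to a halogen.
So the answer is (C).

C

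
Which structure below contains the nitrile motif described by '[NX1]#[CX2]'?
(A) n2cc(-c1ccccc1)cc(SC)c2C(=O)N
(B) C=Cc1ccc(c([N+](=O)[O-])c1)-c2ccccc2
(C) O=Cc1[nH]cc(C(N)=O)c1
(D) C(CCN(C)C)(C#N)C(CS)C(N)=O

D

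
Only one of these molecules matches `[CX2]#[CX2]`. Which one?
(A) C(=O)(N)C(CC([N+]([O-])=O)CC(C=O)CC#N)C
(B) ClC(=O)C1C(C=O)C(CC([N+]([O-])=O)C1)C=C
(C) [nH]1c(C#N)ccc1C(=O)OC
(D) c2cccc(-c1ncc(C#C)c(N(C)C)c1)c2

[CX2]#[CX2] describes a carbon-carbon triple bond (an alkyne).
(A) has a nitrile (-C#N) but the triple bond is C#N, not C#C.
(B) has a vinyl group (-CH=CH2) but the C=C is a double bond; both carbons are CX3, not CX2.
(C) has a nitrile (-C#N) but the triple bond is C#N, not C#C.
(D) contains an ethynyl group (-C#CH), which satisfies every atom and bond constraint.
So the answer is (D).

D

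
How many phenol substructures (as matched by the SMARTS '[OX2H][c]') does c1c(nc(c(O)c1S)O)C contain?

2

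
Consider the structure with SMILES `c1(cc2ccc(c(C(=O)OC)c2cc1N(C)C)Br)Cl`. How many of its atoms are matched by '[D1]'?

The query [D1] means: atom with exactly one heavy-atom neighbour (degree 1).
Check the 19 heavy atoms by environment: 6× c (aromatic, D3) → no; 4× c (aromatic, D2) → no; 1× N (D3) → no; 3× C (D1) → match; 1× Cl (D1) → match; 1× Br (D1) → match; 1× C (D3) → no; 1× O (D1) → match; 1× O (D2) → no.
Summing the matching environments: 3 + 1 + 1 + 1 = 6 matching atoms.

6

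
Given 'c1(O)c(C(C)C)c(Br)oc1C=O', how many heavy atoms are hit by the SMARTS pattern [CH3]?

2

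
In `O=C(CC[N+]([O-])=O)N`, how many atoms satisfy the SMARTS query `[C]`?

3

The query [C] means: uppercase C matches aliphatic (non-aromatic) carbon only.
Check the 8 heavy atoms by environment: 3× C → match; 1× N (charge +1) → no; 1× O (charge -1) → no; 2× O → no; 1× N → no.
That gives 3 matching atoms.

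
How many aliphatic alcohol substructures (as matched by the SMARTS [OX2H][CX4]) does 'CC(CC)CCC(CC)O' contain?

1

[OX2H][CX4] is the SMARTS for an aliphatic alcohol: a hydroxyl oxygen bound to an sp3 (X4) carbon.
Exactly one fragment in the molecule meets all constraints, giving 1 match.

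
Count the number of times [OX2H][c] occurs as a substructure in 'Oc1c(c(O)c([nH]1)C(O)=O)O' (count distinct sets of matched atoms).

3

[OX2H][c] is the SMARTS for a phenol: a hydroxyl oxygen attached to an aromatic carbon.
The molecule carries 3 separate instances of a hydroxyl group (-OH) meeting every constraint; each maps to a distinct set of atoms, giving 3 matches.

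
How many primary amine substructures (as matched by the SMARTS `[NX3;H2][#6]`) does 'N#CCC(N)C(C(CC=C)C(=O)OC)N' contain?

[NX3;H2][#6] is the SMARTS for a primary amine: a trivalent nitrogen with two H attached to carbon.
The molecule carries 2 separate instances of a primary amino group (-NH2) meeting every constraint; each maps to a distinct set of atoms, giving 2 matches.

2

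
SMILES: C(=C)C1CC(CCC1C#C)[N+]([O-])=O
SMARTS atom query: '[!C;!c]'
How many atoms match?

Check the 13 heavy atoms by environment: 10× C → no; 1× N (charge +1) → match; 1× O (charge -1) → match; 1× O → match.
Summing the matching environments: 1 + 1 + 1 = 3 matching atoms.

3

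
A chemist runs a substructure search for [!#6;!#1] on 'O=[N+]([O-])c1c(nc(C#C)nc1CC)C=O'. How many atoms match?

6

Check the 15 heavy atoms by environment: 2× n (aromatic) → match; 4× c (aromatic) → no; 1× N (charge +1) → match; 1× O (charge -1) → match; 2× O → match; 5× C → no.
Summing the matching environments: 2 + 1 + 1 + 2 = 6 matching atoms.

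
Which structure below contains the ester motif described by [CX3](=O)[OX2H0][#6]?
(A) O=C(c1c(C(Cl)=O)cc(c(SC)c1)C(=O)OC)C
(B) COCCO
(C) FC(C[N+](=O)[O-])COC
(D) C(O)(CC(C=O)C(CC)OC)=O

[CX3](=O)[OX2H0][#6] describes a carbonyl carbon bonded to an oxygen that is itself bonded to carbon (no H on that O) (an ester).
(A) contains a methyl-ester group (-C(=O)OCH3), which satisfies every atom and bond constraint.
(B) has a methoxy ether (-OCH3) but the ether oxygen is not adjacent to a C=O carbon.
(C) has a methoxy ether (-OCH3) but the ether oxygen is not adjacent to a C=O carbon.
(D) has a carboxylic acid group (-C(=O)OH) but the singly-bonded O carries H (OX2H1, not H0).
So the answer is (A).

A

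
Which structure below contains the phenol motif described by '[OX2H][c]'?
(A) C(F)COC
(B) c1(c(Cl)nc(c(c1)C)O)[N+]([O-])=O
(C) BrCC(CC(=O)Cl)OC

B

[OX2H][c] describes a hydroxyl oxygen attached to an aromatic carbon (a phenol).
(A) has a methoxy ether (-OCH3) but the oxygen has H0, not H1.
(B) contains a hydroxyl group (-OH), which satisfies every atom and bond constraint.
(C) has a methoxy ether (-OCH3) but the oxygen has H0, not H1.
So the answer is (B).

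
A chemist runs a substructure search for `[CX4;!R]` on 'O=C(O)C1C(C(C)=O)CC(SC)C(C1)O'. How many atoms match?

2

Check the 15 heavy atoms by environment: 6× C (X4, in 6-ring) → no; 2× O (X2, acyclic) → no; 2× C (X3, acyclic) → no; 2× O (X1, acyclic) → no; 2× C (X4, acyclic) → match; 1× S (X2, acyclic) → no.
That gives 2 matching atoms.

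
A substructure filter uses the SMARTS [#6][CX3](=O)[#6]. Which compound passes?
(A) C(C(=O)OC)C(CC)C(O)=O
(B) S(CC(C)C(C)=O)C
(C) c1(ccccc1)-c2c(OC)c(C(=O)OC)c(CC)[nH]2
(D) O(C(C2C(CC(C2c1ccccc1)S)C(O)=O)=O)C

[#6][CX3](=O)[#6] describes a carbonyl carbon (no H) flanked by two carbons (a ketone).
(A) has a methyl-ester group (-C(=O)OCH3) but one neighbour of the carbonyl carbon is O, not C.
(B) contains an acetyl/ketone group (-C(=O)CH3), which satisfies every atom and bond constraint.
(C) has a methyl-ester group (-C(=O)OCH3) but one neighbour of the carbonyl carbon is O, not C.
(D) has a methyl-ester group (-C(=O)OCH3) but one neighbour of the carbonyl carbon is O, not C.
So the answer is (B).

B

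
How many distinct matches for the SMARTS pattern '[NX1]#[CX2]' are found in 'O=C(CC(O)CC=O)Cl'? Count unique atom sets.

[NX1]#[CX2] is the SMARTS for a nitrile: a nitrogen triple-bonded to a two-connected carbon.
No fragment in the molecule satisfies every constraint, giving 0 matches.

0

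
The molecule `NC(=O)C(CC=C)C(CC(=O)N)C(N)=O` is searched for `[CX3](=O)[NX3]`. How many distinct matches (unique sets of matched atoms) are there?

[CX3](=O)[NX3] is the SMARTS for an amide: a carbonyl carbon bonded to a trivalent nitrogen.
The molecule carries 3 separate instances of a primary amide (-C(=O)NH2) meeting every constraint; each maps to a distinct set of atoms, giving 3 matches.

3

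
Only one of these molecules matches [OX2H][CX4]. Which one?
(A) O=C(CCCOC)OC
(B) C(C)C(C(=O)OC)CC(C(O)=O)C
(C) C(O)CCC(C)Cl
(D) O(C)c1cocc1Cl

C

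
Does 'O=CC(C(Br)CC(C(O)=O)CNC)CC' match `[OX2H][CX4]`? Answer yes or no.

The pattern [OX2H][CX4] describes a hydroxyl oxygen bound to an sp3 (X4) carbon — an aliphatic alcohol.
The closest candidate here is a carboxylic acid group (-C(=O)OH), but the -OH is on a CX3 carbonyl carbon, not a CX4 carbon. No other fragment satisfies the full query, so there is no match.

No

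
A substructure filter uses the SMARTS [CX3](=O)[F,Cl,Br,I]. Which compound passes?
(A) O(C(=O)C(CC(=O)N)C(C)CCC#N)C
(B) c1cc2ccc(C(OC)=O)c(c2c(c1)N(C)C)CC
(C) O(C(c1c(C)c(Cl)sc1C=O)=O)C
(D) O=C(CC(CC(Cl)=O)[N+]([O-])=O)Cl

D

[CX3](=O)[F,Cl,Br,I] describes a carbonyl carbon bonded to a halogen (an acyl halide).
(A) has a methyl-ester group (-C(=O)OCH3) but the carbonyl is bonded to -O-C, not to a halogen.
(B) has a methyl-ester group (-C(=O)OCH3) but the carbonyl is bonded to -O-C, not to a halogen.
(C) has a chloro substituent but the Cl is not on a carbonyl carbon.
(D) contains an acyl chloride (-C(=O)Cl), which satisfies every atom and bond constraint.
So the answer is (D).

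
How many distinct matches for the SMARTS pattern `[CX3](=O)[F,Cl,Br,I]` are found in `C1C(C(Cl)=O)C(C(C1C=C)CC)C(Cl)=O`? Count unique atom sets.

2

[CX3](=O)[F,Cl,Br,I] is the SMARTS for an acyl halide: a carbonyl carbon bonded to a halogen.
The molecule carries 2 separate instances of an acyl chloride (-C(=O)Cl) meeting every constraint; each maps to a distinct set of atoms, giving 2 matches.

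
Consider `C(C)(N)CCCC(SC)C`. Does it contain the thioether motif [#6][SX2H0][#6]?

The pattern [#6][SX2H0][#6] describes an aliphatic sulfur bridging two carbons with no H on the sulfur — a thioether.
The molecule carries a methylthio ether (-SCH3), whose atoms satisfy every constraint of the query, so the pattern matches.

Yes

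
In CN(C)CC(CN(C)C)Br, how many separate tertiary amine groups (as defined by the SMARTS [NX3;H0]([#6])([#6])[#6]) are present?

2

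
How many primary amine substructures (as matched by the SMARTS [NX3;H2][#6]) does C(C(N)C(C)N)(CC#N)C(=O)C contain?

2

[NX3;H2][#6] is the SMARTS for a primary amine: a trivalent nitrogen with two H attached to carbon.
The molecule carries 2 separate instances of a primary amino group (-NH2) meeting every constraint; each maps to a distinct set of atoms, giving 2 matches.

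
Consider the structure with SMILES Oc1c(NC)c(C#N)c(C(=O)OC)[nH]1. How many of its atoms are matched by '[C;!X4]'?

2

Check the 14 heavy atoms by environment: 1× n (aromatic, X3) → no; 4× c (aromatic, X3) → no; 1× C (X2) → match; 1× N (X1) → no; 1× N (X3) → no; 2× C (X4) → no; 1× C (X3) → match; 1× O (X1) → no; 2× O (X2) → no.
Summing the matching environments: 1 + 1 = 2 matching atoms.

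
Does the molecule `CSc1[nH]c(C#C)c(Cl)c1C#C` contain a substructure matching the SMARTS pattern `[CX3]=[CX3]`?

The pattern [CX3]=[CX3] describes a non-aromatic C=C double bond between two sp2 carbons — an alkene.
The closest candidate here is an ethynyl group (-C#CH), but the C-C bond is a triple bond, not a double bond. No other fragment satisfies the full query, so there is no match.

No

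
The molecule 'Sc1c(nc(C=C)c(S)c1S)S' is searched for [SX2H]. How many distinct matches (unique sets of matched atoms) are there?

[SX2H] is the SMARTS for a thiol: an aliphatic sulfur with two connections, one being H.
The molecule carries 4 separate instances of a thiol (-SH) meeting every constraint; each maps to a distinct set of atoms, giving 4 matches.

4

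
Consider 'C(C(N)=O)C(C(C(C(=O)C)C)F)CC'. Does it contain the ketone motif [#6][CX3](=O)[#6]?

Yes

The pattern [#6][CX3](=O)[#6] describes a carbonyl carbon (no H) flanked by two carbons — a ketone.
The molecule carries an acetyl/ketone group (-C(=O)CH3), whose atoms satisfy every constraint of the query, so the pattern matches.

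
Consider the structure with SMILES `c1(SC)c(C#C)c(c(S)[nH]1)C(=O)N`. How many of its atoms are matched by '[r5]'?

5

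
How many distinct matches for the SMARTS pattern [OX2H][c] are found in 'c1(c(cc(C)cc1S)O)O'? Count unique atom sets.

[OX2H][c] is the SMARTS for a phenol: a hydroxyl oxygen attached to an aromatic carbon.
The molecule carries 2 separate instances of a hydroxyl group (-OH) meeting every constraint; each maps to a distinct set of atoms, giving 2 matches.

2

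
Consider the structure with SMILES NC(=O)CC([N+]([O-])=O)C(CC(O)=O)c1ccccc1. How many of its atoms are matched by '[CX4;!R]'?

The query [CX4;!R] means: aliphatic carbon with four total connections, not in a ring.
Check the 19 heavy atoms by environment: 4× C (X4, acyclic) → match; 6× c (aromatic, X3, in 6-ring) → no; 2× C (X3, acyclic) → no; 3× O (X1, acyclic) → no; 1× O (X2, acyclic) → no; 1× N (X3, acyclic) → no; 1× N (charge +1, X3, acyclic) → no; 1× O (charge -1, X1, acyclic) → no.
That gives 4 matching atoms.

4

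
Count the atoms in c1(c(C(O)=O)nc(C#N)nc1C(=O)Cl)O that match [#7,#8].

Check the 15 heavy atoms by environment: 2× n (aromatic) → match; 4× c (aromatic) → no; 3× C → no; 4× O → match; 1× Cl → no; 1× N → match.
Summing the matching environments: 2 + 4 + 1 = 7 matching atoms.

7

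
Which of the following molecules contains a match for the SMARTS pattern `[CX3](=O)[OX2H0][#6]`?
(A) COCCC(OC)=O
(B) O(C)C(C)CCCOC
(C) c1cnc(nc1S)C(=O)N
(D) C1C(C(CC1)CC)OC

A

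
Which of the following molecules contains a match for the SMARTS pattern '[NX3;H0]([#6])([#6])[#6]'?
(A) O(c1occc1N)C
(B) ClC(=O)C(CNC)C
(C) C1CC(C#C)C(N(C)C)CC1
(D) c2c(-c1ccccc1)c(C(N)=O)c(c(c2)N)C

C

[NX3;H0]([#6])([#6])[#6] describes a trivalent nitrogen with no H, bonded to three carbons (a tertiary amine).
(A) has a primary amino group (-NH2) but the nitrogen has H2, not H0 with three carbons.
(B) has an N-methylamino group (-NHCH3) but the nitrogen still has one H (H1), not H0.
(C) contains a dimethylamino group (-N(CH3)2), which satisfies every atom and bond constraint.
(D) has a primary amide (-C(=O)NH2) but the amide nitrogen has H2 and only one carbon neighbour.
So the answer is (C).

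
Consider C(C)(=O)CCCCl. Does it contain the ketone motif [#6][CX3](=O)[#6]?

The pattern [#6][CX3](=O)[#6] describes a carbonyl carbon (no H) flanked by two carbons — a ketone.
The molecule carries an acetyl/ketone group (-C(=O)CH3), whose atoms satisfy every constraint of the query, so the pattern matches.

Yes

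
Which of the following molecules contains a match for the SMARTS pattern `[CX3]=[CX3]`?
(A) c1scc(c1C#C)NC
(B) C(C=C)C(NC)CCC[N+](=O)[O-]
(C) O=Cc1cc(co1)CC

B

[CX3]=[CX3] describes a non-aromatic C=C double bond between two sp2 carbons (an alkene).
(A) has an ethynyl group (-C#CH) but the C-C bond is a triple bond, not a double bond.
(B) contains a vinyl group (-CH=CH2), which satisfies every atom and bond constraint.
(C) has an ethyl group (-CH2CH3) but its C-C bond is a single bond between CX4 carbons, not CX3=CX3.
So the answer is (B).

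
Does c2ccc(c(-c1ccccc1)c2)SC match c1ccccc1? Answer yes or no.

Yes

The pattern c1ccccc1 describes six aromatic carbons in a ring — a benzene ring.
The molecule carries a phenyl ring, whose atoms satisfy every constraint of the query, so the pattern matches.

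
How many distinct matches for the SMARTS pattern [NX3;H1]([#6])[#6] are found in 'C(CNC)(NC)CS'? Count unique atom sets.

[NX3;H1]([#6])[#6] is the SMARTS for a secondary amine: a trivalent nitrogen with one H, bonded to two carbons.
The molecule carries 2 separate instances of an N-methylamino group (-NHCH3) meeting every constraint; each maps to a distinct set of atoms, giving 2 matches.

2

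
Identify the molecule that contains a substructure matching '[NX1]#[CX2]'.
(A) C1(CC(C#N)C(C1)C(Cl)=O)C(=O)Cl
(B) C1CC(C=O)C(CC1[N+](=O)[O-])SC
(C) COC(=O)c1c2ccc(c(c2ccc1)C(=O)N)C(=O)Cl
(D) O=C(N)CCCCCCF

[NX1]#[CX2] describes a nitrogen triple-bonded to a two-connected carbon (a nitrile).
(A) contains a nitrile (-C#N), which satisfies every atom and bond constraint.
(B) has a nitro group (-[N+](=O)[O-]) but there is no C#N triple bond.
(C) has a primary amide (-C(=O)NH2) but the nitrogen is NX3, not NX1.
(D) has a primary amide (-C(=O)NH2) but the nitrogen is NX3, not NX1.
So the answer is (A).

A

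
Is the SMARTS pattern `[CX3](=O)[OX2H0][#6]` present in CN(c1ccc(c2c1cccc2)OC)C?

The pattern [CX3](=O)[OX2H0][#6] describes a carbonyl carbon bonded to an oxygen that is itself bonded to carbon (no H on that O) — an ester.
The closest candidate here is a methoxy ether (-OCH3), but the ether oxygen is not adjacent to a C=O carbon. No other fragment satisfies the full query, so there is no match.

No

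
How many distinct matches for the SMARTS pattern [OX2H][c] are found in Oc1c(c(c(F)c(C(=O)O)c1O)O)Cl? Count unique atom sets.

[OX2H][c] is the SMARTS for a phenol: a hydroxyl oxygen attached to an aromatic carbon.
The molecule carries 3 separate instances of a hydroxyl group (-OH) meeting every constraint; each maps to a distinct set of atoms, giving 3 matches.

3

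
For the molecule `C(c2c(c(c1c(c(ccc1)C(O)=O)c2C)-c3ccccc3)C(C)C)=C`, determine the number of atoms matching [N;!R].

0

Check the 25 heavy atoms by environment: 16× c (aromatic, in 6-ring) → no; 7× C (acyclic) → no; 2× O (acyclic) → no.
No environment satisfies the query, so 0 matching atoms.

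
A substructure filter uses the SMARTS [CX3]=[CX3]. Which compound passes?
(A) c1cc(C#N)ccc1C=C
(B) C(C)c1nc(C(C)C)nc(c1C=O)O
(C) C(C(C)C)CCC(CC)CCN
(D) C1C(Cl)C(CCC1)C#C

A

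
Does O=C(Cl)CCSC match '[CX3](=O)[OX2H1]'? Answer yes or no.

No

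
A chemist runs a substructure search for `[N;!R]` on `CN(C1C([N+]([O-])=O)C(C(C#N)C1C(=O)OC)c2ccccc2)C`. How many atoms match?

3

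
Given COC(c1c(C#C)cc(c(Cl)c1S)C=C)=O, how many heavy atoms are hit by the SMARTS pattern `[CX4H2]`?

0

The query [CX4H2] means: sp3 carbon (X4) with exactly two hydrogens.
Check the 16 heavy atoms by environment: 5× c (aromatic, H0, X3) → no; 1× c (aromatic, H1, X3) → no; 1× S (H1, X2) → no; 1× Cl (H0, X1) → no; 1× C (H0, X3) → no; 1× O (H0, X1) → no; 1× O (H0, X2) → no; 1× C (H3, X4) → no; 1× C (H0, X2) → no; 1× C (H1, X2) → no; 1× C (H1, X3) → no; 1× C (H2, X3) → no.
No environment satisfies the query, so 0 matching atoms.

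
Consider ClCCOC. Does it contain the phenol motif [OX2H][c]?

No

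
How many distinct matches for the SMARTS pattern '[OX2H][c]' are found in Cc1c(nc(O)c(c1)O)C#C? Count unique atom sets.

[OX2H][c] is the SMARTS for a phenol: a hydroxyl oxygen attached to an aromatic carbon.
The molecule carries 2 separate instances of a hydroxyl group (-OH) meeting every constraint; each maps to a distinct set of atoms, giving 2 matches.

2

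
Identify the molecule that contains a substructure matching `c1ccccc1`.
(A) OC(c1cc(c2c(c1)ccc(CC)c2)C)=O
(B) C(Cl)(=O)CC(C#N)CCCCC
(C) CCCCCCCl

c1ccccc1 describes six aromatic carbons in a ring (a benzene ring).
(A) contains the required atom environment, so the pattern matches.
(B) has a methyl group (-CH3) but no six-membered all-carbon aromatic ring is present.
(C) has a methyl group (-CH3) but no six-membered all-carbon aromatic ring is present.
So the answer is (A).

A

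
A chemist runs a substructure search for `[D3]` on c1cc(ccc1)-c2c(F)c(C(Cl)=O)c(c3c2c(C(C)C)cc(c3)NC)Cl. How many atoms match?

11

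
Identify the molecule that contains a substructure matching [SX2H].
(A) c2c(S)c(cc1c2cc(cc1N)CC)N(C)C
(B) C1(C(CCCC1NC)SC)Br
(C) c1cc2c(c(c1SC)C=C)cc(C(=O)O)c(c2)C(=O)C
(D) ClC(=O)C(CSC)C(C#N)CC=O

A

[SX2H] describes an aliphatic sulfur with two connections, one being H (a thiol).
(A) contains a thiol (-SH), which satisfies every atom and bond constraint.
(B) has a methylthio ether (-SCH3) but the sulfur has H0 (bonded to two carbons), not H1.
(C) has a methylthio ether (-SCH3) but the sulfur has H0 (bonded to two carbons), not H1.
(D) has a methylthio ether (-SCH3) but the sulfur has H0 (bonded to two carbons), not H1.
So the answer is (A).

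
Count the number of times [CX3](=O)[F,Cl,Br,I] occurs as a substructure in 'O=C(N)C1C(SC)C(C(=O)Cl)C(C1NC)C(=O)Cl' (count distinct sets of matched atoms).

2

[CX3](=O)[F,Cl,Br,I] is the SMARTS for an acyl halide: a carbonyl carbon bonded to a halogen.
The molecule carries 2 separate instances of an acyl chloride (-C(=O)Cl) meeting every constraint; each maps to a distinct set of atoms, giving 2 matches.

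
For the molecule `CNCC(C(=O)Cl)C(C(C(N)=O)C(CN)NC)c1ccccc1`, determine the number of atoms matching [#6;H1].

The query [#6;H1] means: any carbon bearing exactly one hydrogen.
Check the 23 heavy atoms by environment: 2× C (H2) → no; 4× C (H1) → match; 2× C (H0) → no; 2× O (H0) → no; 2× N (H2) → no; 2× N (H1) → no; 2× C (H3) → no; 1× c (aromatic, H0) → no; 5× c (aromatic, H1) → match; 1× Cl (H0) → no.
Summing the matching environments: 4 + 5 = 9 matching atoms.

9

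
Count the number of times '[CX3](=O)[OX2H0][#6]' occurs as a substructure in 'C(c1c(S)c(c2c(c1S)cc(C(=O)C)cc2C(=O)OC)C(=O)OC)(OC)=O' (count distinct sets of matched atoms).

[CX3](=O)[OX2H0][#6] is the SMARTS for an ester: a carbonyl carbon bonded to an oxygen that is itself bonded to carbon (no H on that O).
The molecule carries 3 separate instances of a methyl-ester group (-C(=O)OCH3) meeting every constraint; each maps to a distinct set of atoms, giving 3 matches.

3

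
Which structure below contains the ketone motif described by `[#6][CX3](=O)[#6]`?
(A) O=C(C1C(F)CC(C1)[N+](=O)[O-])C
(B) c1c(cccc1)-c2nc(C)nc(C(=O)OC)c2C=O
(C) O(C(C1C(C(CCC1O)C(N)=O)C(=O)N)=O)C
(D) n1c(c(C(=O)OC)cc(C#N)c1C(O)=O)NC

A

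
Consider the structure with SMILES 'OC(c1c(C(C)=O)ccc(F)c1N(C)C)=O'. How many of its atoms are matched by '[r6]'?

6

The query [r6] means: r6 matches atoms in a six-membered ring.
Check the 16 heavy atoms by environment: 6× c (aromatic, in 6-ring) → match; 1× F (acyclic) → no; 5× C (acyclic) → no; 3× O (acyclic) → no; 1× N (acyclic) → no.
That gives 6 matching atoms.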